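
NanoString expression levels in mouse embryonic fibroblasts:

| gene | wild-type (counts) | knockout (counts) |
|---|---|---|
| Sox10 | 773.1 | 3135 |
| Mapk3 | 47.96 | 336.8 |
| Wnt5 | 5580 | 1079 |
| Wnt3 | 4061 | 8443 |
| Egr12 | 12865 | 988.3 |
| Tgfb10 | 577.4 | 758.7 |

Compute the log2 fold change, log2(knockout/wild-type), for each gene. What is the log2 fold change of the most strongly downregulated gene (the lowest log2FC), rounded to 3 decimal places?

log2(3135/773.1) = 2.020  (Sox10)
log2(336.8/47.96) = 2.812  (Mapk3)
log2(1079/5580) = -2.371  (Wnt5)
log2(8443/4061) = 1.056  (Wnt3)
log2(988.3/12865) = -3.702  (Egr12)
log2(758.7/577.4) = 0.394  (Tgfb10)
Egr12 is most strongly downregulated.

-3.702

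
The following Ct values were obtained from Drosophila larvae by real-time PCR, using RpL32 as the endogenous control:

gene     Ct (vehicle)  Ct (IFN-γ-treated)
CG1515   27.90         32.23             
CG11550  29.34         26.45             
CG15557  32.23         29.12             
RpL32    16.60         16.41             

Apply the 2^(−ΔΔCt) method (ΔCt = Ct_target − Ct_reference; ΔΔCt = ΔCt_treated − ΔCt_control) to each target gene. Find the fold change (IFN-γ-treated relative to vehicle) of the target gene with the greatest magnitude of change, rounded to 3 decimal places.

CG1515: ΔΔCt = (32.23−16.41) − (27.90−16.60) = 15.82 − 11.30 = 4.52; fold change = 2^-4.52 = 0.044
CG11550: ΔΔCt = (26.45−16.41) − (29.34−16.60) = 10.04 − 12.74 = -2.70; fold change = 2^2.70 = 6.498
CG15557: ΔΔCt = (29.12−16.41) − (32.23−16.60) = 12.71 − 15.63 = -2.92; fold change = 2^2.92 = 7.568
CG1515 has the largest |ΔΔCt| = 4.52.

0.044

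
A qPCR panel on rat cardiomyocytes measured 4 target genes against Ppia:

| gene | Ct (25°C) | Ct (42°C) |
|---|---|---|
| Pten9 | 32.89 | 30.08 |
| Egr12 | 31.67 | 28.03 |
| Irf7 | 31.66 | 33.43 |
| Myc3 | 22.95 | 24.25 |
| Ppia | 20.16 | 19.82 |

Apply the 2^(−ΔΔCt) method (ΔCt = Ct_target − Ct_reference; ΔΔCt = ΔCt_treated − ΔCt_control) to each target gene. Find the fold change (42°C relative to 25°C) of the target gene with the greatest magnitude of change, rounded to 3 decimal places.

Pten9: ΔΔCt = (30.08−19.82) − (32.89−20.16) = 10.26 − 12.73 = -2.47; fold change = 2^2.47 = 5.540
Egr12: ΔΔCt = (28.03−19.82) − (31.67−20.16) = 8.21 − 11.51 = -3.30; fold change = 2^3.30 = 9.849
Irf7: ΔΔCt = (33.43−19.82) − (31.66−20.16) = 13.61 − 11.50 = 2.11; fold change = 2^-2.11 = 0.232
Myc3: ΔΔCt = (24.25−19.82) − (22.95−20.16) = 4.43 − 2.79 = 1.64; fold change = 2^-1.64 = 0.321
Egr12 has the largest |ΔΔCt| = 3.30.

9.849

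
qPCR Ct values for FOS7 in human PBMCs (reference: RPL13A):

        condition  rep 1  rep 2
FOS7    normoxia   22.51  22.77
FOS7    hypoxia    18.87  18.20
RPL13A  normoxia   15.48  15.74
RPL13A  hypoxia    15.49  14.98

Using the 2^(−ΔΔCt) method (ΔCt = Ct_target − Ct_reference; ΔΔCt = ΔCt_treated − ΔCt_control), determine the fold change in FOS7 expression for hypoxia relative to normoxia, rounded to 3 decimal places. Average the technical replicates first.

13.269

Mean Ct: FOS7 normoxia 22.640; FOS7 hypoxia 18.535; RPL13A normoxia 15.610; RPL13A hypoxia 15.235
ΔCt(normoxia) = 22.640 − 15.610 = 7.030
ΔCt(hypoxia) = 18.535 − 15.235 = 3.300
ΔΔCt = 3.300 − 7.030 = -3.730
Fold change = 2^(−(-3.730)) = 2^3.730 = 13.2691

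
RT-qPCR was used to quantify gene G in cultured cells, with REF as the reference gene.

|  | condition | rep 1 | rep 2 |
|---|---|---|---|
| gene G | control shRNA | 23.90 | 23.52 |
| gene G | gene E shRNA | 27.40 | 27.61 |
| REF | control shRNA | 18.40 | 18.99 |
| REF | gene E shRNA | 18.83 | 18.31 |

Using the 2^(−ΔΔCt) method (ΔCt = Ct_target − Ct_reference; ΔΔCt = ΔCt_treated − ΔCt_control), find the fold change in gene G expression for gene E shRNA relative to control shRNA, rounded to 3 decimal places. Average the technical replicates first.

0.066

Mean Ct: gene G control shRNA 23.710; gene G gene E shRNA 27.505; REF control shRNA 18.695; REF gene E shRNA 18.570
ΔCt(control shRNA) = 23.710 − 18.695 = 5.015
ΔCt(gene E shRNA) = 27.505 − 18.570 = 8.935
ΔΔCt = 8.935 − 5.015 = 3.920
Fold change = 2^(−3.920) = 0.0661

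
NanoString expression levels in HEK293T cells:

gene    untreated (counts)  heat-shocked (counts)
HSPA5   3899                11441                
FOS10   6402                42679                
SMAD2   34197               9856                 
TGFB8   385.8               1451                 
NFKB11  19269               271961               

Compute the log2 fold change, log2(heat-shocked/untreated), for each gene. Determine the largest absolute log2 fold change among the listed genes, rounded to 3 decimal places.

log2(11441/3899) = 1.553  (HSPA5)
log2(42679/6402) = 2.737  (FOS10)
log2(9856/34197) = -1.795  (SMAD2)
log2(1451/385.8) = 1.911  (TGFB8)
log2(271961/19269) = 3.819  (NFKB11)
The largest magnitude belongs to NFKB11.

3.819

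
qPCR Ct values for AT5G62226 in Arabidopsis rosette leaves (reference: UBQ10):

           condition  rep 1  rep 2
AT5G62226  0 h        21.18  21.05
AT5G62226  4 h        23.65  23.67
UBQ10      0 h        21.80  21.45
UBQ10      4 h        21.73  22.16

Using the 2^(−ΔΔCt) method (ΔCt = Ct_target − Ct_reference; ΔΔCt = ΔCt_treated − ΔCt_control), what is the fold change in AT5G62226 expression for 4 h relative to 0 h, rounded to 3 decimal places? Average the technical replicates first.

Mean Ct: AT5G62226 0 h 21.115; AT5G62226 4 h 23.660; UBQ10 0 h 21.625; UBQ10 4 h 21.945
ΔCt(0 h) = 21.115 − 21.625 = -0.510
ΔCt(4 h) = 23.660 − 21.945 = 1.715
ΔΔCt = 1.715 − (-0.510) = 2.225
Fold change = 2^(−2.225) = 0.2139

0.214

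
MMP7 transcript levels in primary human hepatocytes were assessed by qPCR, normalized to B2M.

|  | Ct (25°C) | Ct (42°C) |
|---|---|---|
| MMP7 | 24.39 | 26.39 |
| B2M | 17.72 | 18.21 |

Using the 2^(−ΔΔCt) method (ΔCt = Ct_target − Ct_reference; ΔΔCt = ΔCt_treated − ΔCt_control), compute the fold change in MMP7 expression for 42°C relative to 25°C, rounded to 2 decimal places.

ΔCt(25°C) = 24.390 − 17.720 = 6.670
ΔCt(42°C) = 26.390 − 18.210 = 8.180
ΔΔCt = 8.180 − 6.670 = 1.510
Fold change = 2^(−1.510) = 0.351

0.35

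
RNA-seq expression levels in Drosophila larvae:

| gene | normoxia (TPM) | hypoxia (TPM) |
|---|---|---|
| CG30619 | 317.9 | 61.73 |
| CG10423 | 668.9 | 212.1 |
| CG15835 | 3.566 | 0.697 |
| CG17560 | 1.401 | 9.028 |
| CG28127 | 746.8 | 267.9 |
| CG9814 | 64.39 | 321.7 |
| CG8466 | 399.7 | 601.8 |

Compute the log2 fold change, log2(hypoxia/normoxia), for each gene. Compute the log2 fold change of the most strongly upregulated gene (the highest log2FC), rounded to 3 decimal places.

log2(61.73/317.9) = -2.365  (CG30619)
log2(212.1/668.9) = -1.657  (CG10423)
log2(0.697/3.566) = -2.355  (CG15835)
log2(9.028/1.401) = 2.688  (CG17560)
log2(267.9/746.8) = -1.479  (CG28127)
log2(321.7/64.39) = 2.321  (CG9814)
log2(601.8/399.7) = 0.590  (CG8466)
CG17560 is most strongly upregulated.

2.688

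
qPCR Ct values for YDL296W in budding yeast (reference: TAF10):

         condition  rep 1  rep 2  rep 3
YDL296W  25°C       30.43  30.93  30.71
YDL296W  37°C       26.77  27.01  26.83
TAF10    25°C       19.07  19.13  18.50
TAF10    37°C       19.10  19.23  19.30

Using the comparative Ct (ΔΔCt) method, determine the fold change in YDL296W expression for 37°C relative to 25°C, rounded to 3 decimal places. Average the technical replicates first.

17.509

Mean Ct: YDL296W 25°C 30.690; YDL296W 37°C 26.870; TAF10 25°C 18.900; TAF10 37°C 19.210
ΔCt(25°C) = 30.690 − 18.900 = 11.790
ΔCt(37°C) = 26.870 − 19.210 = 7.660
ΔΔCt = 7.660 − 11.790 = -4.130
Fold change = 2^(−(-4.130)) = 2^4.130 = 17.5087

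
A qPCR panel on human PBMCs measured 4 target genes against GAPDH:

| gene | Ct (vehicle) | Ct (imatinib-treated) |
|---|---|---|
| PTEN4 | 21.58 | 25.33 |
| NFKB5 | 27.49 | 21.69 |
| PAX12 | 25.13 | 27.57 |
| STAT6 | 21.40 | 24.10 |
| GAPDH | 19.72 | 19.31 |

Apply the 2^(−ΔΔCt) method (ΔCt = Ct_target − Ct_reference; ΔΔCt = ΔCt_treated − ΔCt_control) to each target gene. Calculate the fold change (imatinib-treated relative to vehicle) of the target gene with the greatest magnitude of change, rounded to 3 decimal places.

41.933

PTEN4: ΔΔCt = (25.33−19.31) − (21.58−19.72) = 6.02 − 1.86 = 4.16; fold change = 2^-4.16 = 0.056
NFKB5: ΔΔCt = (21.69−19.31) − (27.49−19.72) = 2.38 − 7.77 = -5.39; fold change = 2^5.39 = 41.933
PAX12: ΔΔCt = (27.57−19.31) − (25.13−19.72) = 8.26 − 5.41 = 2.85; fold change = 2^-2.85 = 0.139
STAT6: ΔΔCt = (24.10−19.31) − (21.40−19.72) = 4.79 − 1.68 = 3.11; fold change = 2^-3.11 = 0.116
NFKB5 has the largest |ΔΔCt| = 5.39.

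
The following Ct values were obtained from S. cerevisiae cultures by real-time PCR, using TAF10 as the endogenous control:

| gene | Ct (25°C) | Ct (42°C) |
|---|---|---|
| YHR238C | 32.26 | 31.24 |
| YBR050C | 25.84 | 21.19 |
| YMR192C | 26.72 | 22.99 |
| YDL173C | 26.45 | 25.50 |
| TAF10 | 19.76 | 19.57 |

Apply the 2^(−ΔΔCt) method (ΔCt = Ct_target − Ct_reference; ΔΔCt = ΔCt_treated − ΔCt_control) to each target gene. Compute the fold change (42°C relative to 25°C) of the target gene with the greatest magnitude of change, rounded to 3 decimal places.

YHR238C: ΔΔCt = (31.24−19.57) − (32.26−19.76) = 11.67 − 12.50 = -0.83; fold change = 2^0.83 = 1.778
YBR050C: ΔΔCt = (21.19−19.57) − (25.84−19.76) = 1.62 − 6.08 = -4.46; fold change = 2^4.46 = 22.009
YMR192C: ΔΔCt = (22.99−19.57) − (26.72−19.76) = 3.42 − 6.96 = -3.54; fold change = 2^3.54 = 11.632
YDL173C: ΔΔCt = (25.50−19.57) − (26.45−19.76) = 5.93 − 6.69 = -0.76; fold change = 2^0.76 = 1.693
YBR050C has the largest |ΔΔCt| = 4.46.

22.009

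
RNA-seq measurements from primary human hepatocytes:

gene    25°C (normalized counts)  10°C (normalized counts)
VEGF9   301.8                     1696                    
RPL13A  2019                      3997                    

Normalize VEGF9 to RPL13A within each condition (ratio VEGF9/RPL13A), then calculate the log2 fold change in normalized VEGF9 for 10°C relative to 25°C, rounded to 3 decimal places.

VEGF9/RPL13A (25°C) = 301.8 / 2019 = 0.14948
VEGF9/RPL13A (10°C) = 1696 / 3997 = 0.42432
Fold change = 0.42432 / 0.14948 = 2.8386
log2(2.8386) = 1.5052

1.505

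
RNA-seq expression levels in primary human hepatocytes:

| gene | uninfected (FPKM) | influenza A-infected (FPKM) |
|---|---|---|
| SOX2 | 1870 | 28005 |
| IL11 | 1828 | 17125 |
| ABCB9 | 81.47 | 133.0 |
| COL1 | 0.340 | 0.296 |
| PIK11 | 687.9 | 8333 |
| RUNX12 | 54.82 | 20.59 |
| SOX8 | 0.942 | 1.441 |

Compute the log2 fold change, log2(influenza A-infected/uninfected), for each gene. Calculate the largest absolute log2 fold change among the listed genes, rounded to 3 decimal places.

3.905

log2(28005/1870) = 3.905  (SOX2)
log2(17125/1828) = 3.228  (IL11)
log2(133.0/81.47) = 0.707  (ABCB9)
log2(0.296/0.340) = -0.200  (COL1)
log2(8333/687.9) = 3.599  (PIK11)
log2(20.59/54.82) = -1.413  (RUNX12)
log2(1.441/0.942) = 0.613  (SOX8)
The largest magnitude belongs to SOX2.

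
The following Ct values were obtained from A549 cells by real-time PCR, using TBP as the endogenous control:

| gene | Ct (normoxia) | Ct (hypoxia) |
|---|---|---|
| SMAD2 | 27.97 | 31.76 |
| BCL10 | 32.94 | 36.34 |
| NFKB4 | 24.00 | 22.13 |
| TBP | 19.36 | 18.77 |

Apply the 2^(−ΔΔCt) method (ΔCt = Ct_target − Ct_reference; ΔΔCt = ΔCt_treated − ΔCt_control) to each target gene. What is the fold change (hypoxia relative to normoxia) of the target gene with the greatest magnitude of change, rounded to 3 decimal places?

0.048

SMAD2: ΔΔCt = (31.76−18.77) − (27.97−19.36) = 12.99 − 8.61 = 4.38; fold change = 2^-4.38 = 0.048
BCL10: ΔΔCt = (36.34−18.77) − (32.94−19.36) = 17.57 − 13.58 = 3.99; fold change = 2^-3.99 = 0.063
NFKB4: ΔΔCt = (22.13−18.77) − (24.00−19.36) = 3.36 − 4.64 = -1.28; fold change = 2^1.28 = 2.428
SMAD2 has the largest |ΔΔCt| = 4.38.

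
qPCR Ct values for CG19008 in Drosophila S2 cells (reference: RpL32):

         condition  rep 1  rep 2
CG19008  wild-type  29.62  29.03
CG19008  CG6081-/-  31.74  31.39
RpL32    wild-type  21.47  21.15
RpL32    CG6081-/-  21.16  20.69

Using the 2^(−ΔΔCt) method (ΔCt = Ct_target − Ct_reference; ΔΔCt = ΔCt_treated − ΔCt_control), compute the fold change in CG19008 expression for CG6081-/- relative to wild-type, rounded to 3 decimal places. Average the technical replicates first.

0.162

Mean Ct: CG19008 wild-type 29.325; CG19008 CG6081-/- 31.565; RpL32 wild-type 21.310; RpL32 CG6081-/- 20.925
ΔCt(wild-type) = 29.325 − 21.310 = 8.015
ΔCt(CG6081-/-) = 31.565 − 20.925 = 10.640
ΔΔCt = 10.640 − 8.015 = 2.625
Fold change = 2^(−2.625) = 0.1621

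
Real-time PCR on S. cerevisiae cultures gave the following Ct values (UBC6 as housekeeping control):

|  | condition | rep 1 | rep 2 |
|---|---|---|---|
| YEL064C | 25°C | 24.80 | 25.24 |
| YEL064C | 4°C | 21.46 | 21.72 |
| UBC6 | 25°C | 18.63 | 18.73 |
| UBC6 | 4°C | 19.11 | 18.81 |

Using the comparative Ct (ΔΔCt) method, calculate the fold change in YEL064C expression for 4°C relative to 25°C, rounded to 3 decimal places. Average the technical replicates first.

13.086

Mean Ct: YEL064C 25°C 25.020; YEL064C 4°C 21.590; UBC6 25°C 18.680; UBC6 4°C 18.960
ΔCt(25°C) = 25.020 − 18.680 = 6.340
ΔCt(4°C) = 21.590 − 18.960 = 2.630
ΔΔCt = 2.630 − 6.340 = -3.710
Fold change = 2^(−(-3.710)) = 2^3.710 = 13.0864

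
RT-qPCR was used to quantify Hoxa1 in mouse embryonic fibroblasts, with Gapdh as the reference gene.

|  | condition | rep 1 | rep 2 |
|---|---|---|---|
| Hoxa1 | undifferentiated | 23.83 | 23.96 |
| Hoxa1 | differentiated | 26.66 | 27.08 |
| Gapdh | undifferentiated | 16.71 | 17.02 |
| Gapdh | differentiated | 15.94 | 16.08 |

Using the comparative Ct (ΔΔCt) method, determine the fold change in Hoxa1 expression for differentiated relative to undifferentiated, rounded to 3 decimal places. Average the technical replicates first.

Mean Ct: Hoxa1 undifferentiated 23.895; Hoxa1 differentiated 26.870; Gapdh undifferentiated 16.865; Gapdh differentiated 16.010
ΔCt(undifferentiated) = 23.895 − 16.865 = 7.030
ΔCt(differentiated) = 26.870 − 16.010 = 10.860
ΔΔCt = 10.860 − 7.030 = 3.830
Fold change = 2^(−3.830) = 0.0703

0.070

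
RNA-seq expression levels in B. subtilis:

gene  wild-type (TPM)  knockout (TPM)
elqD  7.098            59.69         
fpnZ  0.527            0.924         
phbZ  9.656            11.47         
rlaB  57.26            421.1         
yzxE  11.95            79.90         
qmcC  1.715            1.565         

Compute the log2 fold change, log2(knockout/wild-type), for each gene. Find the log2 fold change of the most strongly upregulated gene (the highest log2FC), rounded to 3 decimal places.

log2(59.69/7.098) = 3.072  (elqD)
log2(0.924/0.527) = 0.810  (fpnZ)
log2(11.47/9.656) = 0.248  (phbZ)
log2(421.1/57.26) = 2.879  (rlaB)
log2(79.90/11.95) = 2.741  (yzxE)
log2(1.565/1.715) = -0.132  (qmcC)
elqD is most strongly upregulated.

3.072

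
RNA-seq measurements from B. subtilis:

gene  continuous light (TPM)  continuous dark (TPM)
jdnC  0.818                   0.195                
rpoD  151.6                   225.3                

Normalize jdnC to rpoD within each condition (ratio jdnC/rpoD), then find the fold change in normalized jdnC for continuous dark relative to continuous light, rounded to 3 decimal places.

jdnC/rpoD (continuous light) = 0.818 / 151.6 = 0.0053958
jdnC/rpoD (continuous dark) = 0.195 / 225.3 = 0.00086551
Fold change = 0.00086551 / 0.0053958 = 0.1604

0.160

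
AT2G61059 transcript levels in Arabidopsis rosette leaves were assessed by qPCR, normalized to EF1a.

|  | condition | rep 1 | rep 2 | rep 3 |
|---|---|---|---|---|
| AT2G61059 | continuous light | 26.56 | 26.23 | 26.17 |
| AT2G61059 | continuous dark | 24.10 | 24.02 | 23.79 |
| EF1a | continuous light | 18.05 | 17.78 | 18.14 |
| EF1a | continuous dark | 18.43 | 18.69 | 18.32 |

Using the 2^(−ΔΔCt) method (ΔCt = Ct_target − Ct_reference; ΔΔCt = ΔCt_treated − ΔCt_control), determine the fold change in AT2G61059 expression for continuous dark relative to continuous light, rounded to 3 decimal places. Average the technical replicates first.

Mean Ct: AT2G61059 continuous light 26.320; AT2G61059 continuous dark 23.970; EF1a continuous light 17.990; EF1a continuous dark 18.480
ΔCt(continuous light) = 26.320 − 17.990 = 8.330
ΔCt(continuous dark) = 23.970 − 18.480 = 5.490
ΔΔCt = 5.490 − 8.330 = -2.840
Fold change = 2^(−(-2.840)) = 2^2.840 = 7.1602

7.160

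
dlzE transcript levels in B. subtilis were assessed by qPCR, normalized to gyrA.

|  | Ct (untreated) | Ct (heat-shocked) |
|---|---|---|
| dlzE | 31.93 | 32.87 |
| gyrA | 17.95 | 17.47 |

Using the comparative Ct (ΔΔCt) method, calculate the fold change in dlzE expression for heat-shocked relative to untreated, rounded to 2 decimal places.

ΔCt(untreated) = 31.930 − 17.950 = 13.980
ΔCt(heat-shocked) = 32.870 − 17.470 = 15.400
ΔΔCt = 15.400 − 13.980 = 1.420
Fold change = 2^(−1.420) = 0.374

0.37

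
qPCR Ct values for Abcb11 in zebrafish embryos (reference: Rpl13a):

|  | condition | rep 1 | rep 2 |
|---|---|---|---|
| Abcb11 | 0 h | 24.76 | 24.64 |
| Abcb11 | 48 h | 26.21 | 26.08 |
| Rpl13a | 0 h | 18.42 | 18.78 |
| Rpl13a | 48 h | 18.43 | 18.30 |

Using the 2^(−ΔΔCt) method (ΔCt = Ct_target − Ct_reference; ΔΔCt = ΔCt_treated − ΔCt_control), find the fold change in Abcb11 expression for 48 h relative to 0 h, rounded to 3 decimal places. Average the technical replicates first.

0.312

Mean Ct: Abcb11 0 h 24.700; Abcb11 48 h 26.145; Rpl13a 0 h 18.600; Rpl13a 48 h 18.365
ΔCt(0 h) = 24.700 − 18.600 = 6.100
ΔCt(48 h) = 26.145 − 18.365 = 7.780
ΔΔCt = 7.780 − 6.100 = 1.680
Fold change = 2^(−1.680) = 0.3121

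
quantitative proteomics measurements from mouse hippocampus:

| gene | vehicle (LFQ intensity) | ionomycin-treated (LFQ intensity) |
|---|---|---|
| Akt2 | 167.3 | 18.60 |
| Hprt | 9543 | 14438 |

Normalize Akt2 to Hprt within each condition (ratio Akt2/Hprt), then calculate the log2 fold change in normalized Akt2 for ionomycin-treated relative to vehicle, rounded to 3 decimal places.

-3.766

Akt2/Hprt (vehicle) = 167.3 / 9543 = 0.017531
Akt2/Hprt (ionomycin-treated) = 18.60 / 14438 = 0.0012883
Fold change = 0.0012883 / 0.017531 = 0.0735
log2(0.0735) = -3.7664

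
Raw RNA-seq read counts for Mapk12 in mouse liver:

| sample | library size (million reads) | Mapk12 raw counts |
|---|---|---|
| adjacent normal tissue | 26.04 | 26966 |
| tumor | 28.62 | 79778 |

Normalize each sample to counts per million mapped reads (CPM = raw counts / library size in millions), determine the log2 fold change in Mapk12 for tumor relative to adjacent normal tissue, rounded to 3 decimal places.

1.429

CPM(adjacent normal tissue) = 26966 / 26.04 = 1035.5607
CPM(tumor) = 79778 / 28.62 = 2787.4913
Fold change = 2787.4913 / 1035.5607 = 2.69177
log2(2.69177) = 1.4286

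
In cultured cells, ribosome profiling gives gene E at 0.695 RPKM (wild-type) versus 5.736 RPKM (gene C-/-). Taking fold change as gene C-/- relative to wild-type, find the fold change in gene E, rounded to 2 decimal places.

8.25

Fold change = 5.736 / 0.695 = 8.253
gene E is upregulated.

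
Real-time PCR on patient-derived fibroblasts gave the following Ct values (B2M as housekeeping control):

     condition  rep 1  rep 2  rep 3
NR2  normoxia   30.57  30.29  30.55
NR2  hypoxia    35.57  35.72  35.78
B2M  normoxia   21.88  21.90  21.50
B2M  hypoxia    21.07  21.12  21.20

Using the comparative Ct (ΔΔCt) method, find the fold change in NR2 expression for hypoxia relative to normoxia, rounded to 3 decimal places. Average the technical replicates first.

0.017

Mean Ct: NR2 normoxia 30.470; NR2 hypoxia 35.690; B2M normoxia 21.760; B2M hypoxia 21.130
ΔCt(normoxia) = 30.470 − 21.760 = 8.710
ΔCt(hypoxia) = 35.690 − 21.130 = 14.560
ΔΔCt = 14.560 − 8.710 = 5.850
Fold change = 2^(−5.850) = 0.0173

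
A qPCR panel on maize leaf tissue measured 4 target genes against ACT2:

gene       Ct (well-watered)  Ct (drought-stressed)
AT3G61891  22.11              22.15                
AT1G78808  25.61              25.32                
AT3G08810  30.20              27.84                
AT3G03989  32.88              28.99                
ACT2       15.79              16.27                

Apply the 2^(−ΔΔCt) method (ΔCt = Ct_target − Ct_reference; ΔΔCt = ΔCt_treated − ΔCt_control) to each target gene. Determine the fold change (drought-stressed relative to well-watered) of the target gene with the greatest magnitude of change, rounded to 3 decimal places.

20.678

AT3G61891: ΔΔCt = (22.15−16.27) − (22.11−15.79) = 5.88 − 6.32 = -0.44; fold change = 2^0.44 = 1.357
AT1G78808: ΔΔCt = (25.32−16.27) − (25.61−15.79) = 9.05 − 9.82 = -0.77; fold change = 2^0.77 = 1.705
AT3G08810: ΔΔCt = (27.84−16.27) − (30.20−15.79) = 11.57 − 14.41 = -2.84; fold change = 2^2.84 = 7.160
AT3G03989: ΔΔCt = (28.99−16.27) − (32.88−15.79) = 12.72 − 17.09 = -4.37; fold change = 2^4.37 = 20.678
AT3G03989 has the largest |ΔΔCt| = 4.37.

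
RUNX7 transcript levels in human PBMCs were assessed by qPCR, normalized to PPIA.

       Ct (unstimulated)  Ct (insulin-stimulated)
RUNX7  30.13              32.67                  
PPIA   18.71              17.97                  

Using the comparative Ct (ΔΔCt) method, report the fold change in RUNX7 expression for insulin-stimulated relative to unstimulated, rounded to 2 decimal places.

0.10

ΔCt(unstimulated) = 30.130 − 18.710 = 11.420
ΔCt(insulin-stimulated) = 32.670 − 17.970 = 14.700
ΔΔCt = 14.700 − 11.420 = 3.280
Fold change = 2^(−3.280) = 0.103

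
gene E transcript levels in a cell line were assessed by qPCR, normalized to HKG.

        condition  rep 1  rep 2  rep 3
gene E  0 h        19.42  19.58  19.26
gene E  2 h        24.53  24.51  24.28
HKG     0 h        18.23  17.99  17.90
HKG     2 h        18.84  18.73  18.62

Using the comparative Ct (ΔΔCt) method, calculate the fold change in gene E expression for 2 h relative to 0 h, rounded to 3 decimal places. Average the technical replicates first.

Mean Ct: gene E 0 h 19.420; gene E 2 h 24.440; HKG 0 h 18.040; HKG 2 h 18.730
ΔCt(0 h) = 19.420 − 18.040 = 1.380
ΔCt(2 h) = 24.440 − 18.730 = 5.710
ΔΔCt = 5.710 − 1.380 = 4.330
Fold change = 2^(−4.330) = 0.0497

0.050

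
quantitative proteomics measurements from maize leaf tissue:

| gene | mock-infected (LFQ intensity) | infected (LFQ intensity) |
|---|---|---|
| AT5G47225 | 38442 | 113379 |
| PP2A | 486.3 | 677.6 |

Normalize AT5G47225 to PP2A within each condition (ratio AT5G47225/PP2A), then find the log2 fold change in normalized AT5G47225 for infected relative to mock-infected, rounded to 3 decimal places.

AT5G47225/PP2A (mock-infected) = 38442 / 486.3 = 79.05
AT5G47225/PP2A (infected) = 113379 / 677.6 = 167.32
Fold change = 167.32 / 79.05 = 2.1167
log2(2.1167) = 1.0818

1.082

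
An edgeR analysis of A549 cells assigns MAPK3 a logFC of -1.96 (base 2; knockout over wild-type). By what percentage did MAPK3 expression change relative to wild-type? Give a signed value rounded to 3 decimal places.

Fold change = 2^(-1.96) = 0.2570
Percent change = (FC − 1) × 100% = (0.2570 − 1) × 100 = -74.297%

-74.297%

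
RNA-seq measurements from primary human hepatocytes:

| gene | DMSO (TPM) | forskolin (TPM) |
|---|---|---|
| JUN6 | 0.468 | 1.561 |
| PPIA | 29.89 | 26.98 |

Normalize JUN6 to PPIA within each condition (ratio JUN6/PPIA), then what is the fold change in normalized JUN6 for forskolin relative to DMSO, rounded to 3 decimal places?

JUN6/PPIA (DMSO) = 0.468 / 29.89 = 0.015657
JUN6/PPIA (forskolin) = 1.561 / 26.98 = 0.057858
Fold change = 0.057858 / 0.015657 = 3.6952

3.695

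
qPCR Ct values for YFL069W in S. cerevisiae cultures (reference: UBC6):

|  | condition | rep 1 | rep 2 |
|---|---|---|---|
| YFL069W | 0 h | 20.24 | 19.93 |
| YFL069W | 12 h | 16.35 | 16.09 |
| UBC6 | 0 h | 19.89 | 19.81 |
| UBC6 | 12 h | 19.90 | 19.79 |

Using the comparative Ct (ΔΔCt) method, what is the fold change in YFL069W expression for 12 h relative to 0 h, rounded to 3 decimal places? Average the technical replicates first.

14.520

Mean Ct: YFL069W 0 h 20.085; YFL069W 12 h 16.220; UBC6 0 h 19.850; UBC6 12 h 19.845
ΔCt(0 h) = 20.085 − 19.850 = 0.235
ΔCt(12 h) = 16.220 − 19.845 = -3.625
ΔΔCt = -3.625 − 0.235 = -3.860
Fold change = 2^(−(-3.860)) = 2^3.860 = 14.5203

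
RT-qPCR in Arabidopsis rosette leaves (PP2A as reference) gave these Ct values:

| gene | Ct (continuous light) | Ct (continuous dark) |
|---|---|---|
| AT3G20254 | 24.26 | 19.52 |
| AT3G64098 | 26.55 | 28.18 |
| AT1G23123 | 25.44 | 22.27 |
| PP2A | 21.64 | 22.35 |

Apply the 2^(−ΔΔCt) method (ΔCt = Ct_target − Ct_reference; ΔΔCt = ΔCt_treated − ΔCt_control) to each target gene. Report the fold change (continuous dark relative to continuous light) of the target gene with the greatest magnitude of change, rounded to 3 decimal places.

43.713

AT3G20254: ΔΔCt = (19.52−22.35) − (24.26−21.64) = -2.83 − 2.62 = -5.45; fold change = 2^5.45 = 43.713
AT3G64098: ΔΔCt = (28.18−22.35) − (26.55−21.64) = 5.83 − 4.91 = 0.92; fold change = 2^-0.92 = 0.529
AT1G23123: ΔΔCt = (22.27−22.35) − (25.44−21.64) = -0.08 − 3.80 = -3.88; fold change = 2^3.88 = 14.723
AT3G20254 has the largest |ΔΔCt| = 5.45.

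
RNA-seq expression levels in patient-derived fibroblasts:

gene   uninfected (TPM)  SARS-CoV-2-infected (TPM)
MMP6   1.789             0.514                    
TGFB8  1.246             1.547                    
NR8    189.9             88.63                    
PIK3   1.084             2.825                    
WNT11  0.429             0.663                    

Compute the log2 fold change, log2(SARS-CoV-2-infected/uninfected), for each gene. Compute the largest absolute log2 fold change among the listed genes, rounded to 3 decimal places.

1.799

log2(0.514/1.789) = -1.799  (MMP6)
log2(1.547/1.246) = 0.312  (TGFB8)
log2(88.63/189.9) = -1.099  (NR8)
log2(2.825/1.084) = 1.382  (PIK3)
log2(0.663/0.429) = 0.628  (WNT11)
The largest magnitude belongs to MMP6.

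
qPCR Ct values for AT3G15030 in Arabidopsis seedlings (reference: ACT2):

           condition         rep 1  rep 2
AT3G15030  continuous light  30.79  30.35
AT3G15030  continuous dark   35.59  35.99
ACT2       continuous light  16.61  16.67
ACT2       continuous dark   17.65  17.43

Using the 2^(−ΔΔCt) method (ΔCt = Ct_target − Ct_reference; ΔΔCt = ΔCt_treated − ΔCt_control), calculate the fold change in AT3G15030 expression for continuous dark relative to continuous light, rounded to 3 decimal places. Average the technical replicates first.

0.050

Mean Ct: AT3G15030 continuous light 30.570; AT3G15030 continuous dark 35.790; ACT2 continuous light 16.640; ACT2 continuous dark 17.540
ΔCt(continuous light) = 30.570 − 16.640 = 13.930
ΔCt(continuous dark) = 35.790 − 17.540 = 18.250
ΔΔCt = 18.250 − 13.930 = 4.320
Fold change = 2^(−4.320) = 0.0501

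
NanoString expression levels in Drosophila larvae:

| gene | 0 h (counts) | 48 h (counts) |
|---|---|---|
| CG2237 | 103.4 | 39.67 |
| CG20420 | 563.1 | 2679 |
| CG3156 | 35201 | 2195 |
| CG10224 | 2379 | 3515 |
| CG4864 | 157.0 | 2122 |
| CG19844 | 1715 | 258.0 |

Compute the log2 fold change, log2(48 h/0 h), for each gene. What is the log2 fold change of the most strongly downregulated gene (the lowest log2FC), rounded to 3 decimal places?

-4.003

log2(39.67/103.4) = -1.382  (CG2237)
log2(2679/563.1) = 2.250  (CG20420)
log2(2195/35201) = -4.003  (CG3156)
log2(3515/2379) = 0.563  (CG10224)
log2(2122/157.0) = 3.757  (CG4864)
log2(258.0/1715) = -2.733  (CG19844)
CG3156 is most strongly downregulated.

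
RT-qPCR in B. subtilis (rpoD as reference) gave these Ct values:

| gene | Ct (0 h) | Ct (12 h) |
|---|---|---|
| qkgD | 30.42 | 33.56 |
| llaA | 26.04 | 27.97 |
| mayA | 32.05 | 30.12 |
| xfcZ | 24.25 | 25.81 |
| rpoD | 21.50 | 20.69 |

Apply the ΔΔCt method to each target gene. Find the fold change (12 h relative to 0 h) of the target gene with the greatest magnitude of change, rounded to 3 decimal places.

qkgD: ΔΔCt = (33.56−20.69) − (30.42−21.50) = 12.87 − 8.92 = 3.95; fold change = 2^-3.95 = 0.065
llaA: ΔΔCt = (27.97−20.69) − (26.04−21.50) = 7.28 − 4.54 = 2.74; fold change = 2^-2.74 = 0.150
mayA: ΔΔCt = (30.12−20.69) − (32.05−21.50) = 9.43 − 10.55 = -1.12; fold change = 2^1.12 = 2.173
xfcZ: ΔΔCt = (25.81−20.69) − (24.25−21.50) = 5.12 − 2.75 = 2.37; fold change = 2^-2.37 = 0.193
qkgD has the largest |ΔΔCt| = 3.95.

0.065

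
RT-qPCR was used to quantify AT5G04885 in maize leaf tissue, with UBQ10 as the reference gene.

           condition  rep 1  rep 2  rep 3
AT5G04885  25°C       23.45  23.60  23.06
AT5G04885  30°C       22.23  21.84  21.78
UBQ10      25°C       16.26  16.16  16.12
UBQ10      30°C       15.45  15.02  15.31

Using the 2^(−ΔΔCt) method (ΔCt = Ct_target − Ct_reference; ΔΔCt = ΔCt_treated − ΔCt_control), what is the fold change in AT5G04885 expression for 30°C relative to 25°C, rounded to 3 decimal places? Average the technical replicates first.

1.414

Mean Ct: AT5G04885 25°C 23.370; AT5G04885 30°C 21.950; UBQ10 25°C 16.180; UBQ10 30°C 15.260
ΔCt(25°C) = 23.370 − 16.180 = 7.190
ΔCt(30°C) = 21.950 − 15.260 = 6.690
ΔΔCt = 6.690 − 7.190 = -0.500
Fold change = 2^(−(-0.500)) = 2^0.500 = 1.4142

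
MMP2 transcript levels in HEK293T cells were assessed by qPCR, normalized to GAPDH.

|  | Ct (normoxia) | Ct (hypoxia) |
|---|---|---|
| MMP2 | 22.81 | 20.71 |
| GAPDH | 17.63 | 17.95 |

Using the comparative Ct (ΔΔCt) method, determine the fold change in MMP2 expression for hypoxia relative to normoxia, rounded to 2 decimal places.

5.35

ΔCt(normoxia) = 22.810 − 17.630 = 5.180
ΔCt(hypoxia) = 20.710 − 17.950 = 2.760
ΔΔCt = 2.760 − 5.180 = -2.420
Fold change = 2^(−(-2.420)) = 2^2.420 = 5.352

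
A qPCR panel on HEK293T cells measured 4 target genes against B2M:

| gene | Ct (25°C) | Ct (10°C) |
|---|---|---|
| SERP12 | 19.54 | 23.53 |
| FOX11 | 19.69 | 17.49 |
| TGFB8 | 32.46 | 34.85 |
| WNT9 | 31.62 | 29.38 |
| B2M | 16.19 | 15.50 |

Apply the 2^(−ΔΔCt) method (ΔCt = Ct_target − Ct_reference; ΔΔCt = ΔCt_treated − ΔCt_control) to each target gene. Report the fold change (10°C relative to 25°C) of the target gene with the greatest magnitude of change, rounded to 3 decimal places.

SERP12: ΔΔCt = (23.53−15.50) − (19.54−16.19) = 8.03 − 3.35 = 4.68; fold change = 2^-4.68 = 0.039
FOX11: ΔΔCt = (17.49−15.50) − (19.69−16.19) = 1.99 − 3.50 = -1.51; fold change = 2^1.51 = 2.848
TGFB8: ΔΔCt = (34.85−15.50) − (32.46−16.19) = 19.35 − 16.27 = 3.08; fold change = 2^-3.08 = 0.118
WNT9: ΔΔCt = (29.38−15.50) − (31.62−16.19) = 13.88 − 15.43 = -1.55; fold change = 2^1.55 = 2.928
SERP12 has the largest |ΔΔCt| = 4.68.

0.039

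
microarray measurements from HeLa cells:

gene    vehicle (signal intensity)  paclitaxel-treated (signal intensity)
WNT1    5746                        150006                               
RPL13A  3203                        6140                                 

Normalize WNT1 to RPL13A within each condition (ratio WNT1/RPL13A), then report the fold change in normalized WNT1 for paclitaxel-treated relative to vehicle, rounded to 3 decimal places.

WNT1/RPL13A (vehicle) = 5746 / 3203 = 1.7939
WNT1/RPL13A (paclitaxel-treated) = 150006 / 6140 = 24.431
Fold change = 24.431 / 1.7939 = 13.6186

13.619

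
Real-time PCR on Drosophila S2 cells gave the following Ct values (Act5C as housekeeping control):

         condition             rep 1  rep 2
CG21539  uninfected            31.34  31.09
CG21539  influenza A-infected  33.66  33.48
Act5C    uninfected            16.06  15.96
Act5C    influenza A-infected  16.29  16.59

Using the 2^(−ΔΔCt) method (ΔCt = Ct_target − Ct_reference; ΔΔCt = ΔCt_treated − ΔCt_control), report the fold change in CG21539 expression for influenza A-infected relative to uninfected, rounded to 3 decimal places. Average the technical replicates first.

0.263

Mean Ct: CG21539 uninfected 31.215; CG21539 influenza A-infected 33.570; Act5C uninfected 16.010; Act5C influenza A-infected 16.440
ΔCt(uninfected) = 31.215 − 16.010 = 15.205
ΔCt(influenza A-infected) = 33.570 − 16.440 = 17.130
ΔΔCt = 17.130 − 15.205 = 1.925
Fold change = 2^(−1.925) = 0.2633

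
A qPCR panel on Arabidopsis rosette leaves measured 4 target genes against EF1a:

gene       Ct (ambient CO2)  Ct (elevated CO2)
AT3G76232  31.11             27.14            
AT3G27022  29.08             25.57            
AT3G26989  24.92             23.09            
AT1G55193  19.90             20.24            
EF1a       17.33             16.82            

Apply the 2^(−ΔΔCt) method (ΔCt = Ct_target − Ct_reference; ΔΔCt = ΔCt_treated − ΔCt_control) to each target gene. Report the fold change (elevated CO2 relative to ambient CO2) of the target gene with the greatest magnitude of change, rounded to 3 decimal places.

AT3G76232: ΔΔCt = (27.14−16.82) − (31.11−17.33) = 10.32 − 13.78 = -3.46; fold change = 2^3.46 = 11.004
AT3G27022: ΔΔCt = (25.57−16.82) − (29.08−17.33) = 8.75 − 11.75 = -3.00; fold change = 2^3.00 = 8.000
AT3G26989: ΔΔCt = (23.09−16.82) − (24.92−17.33) = 6.27 − 7.59 = -1.32; fold change = 2^1.32 = 2.497
AT1G55193: ΔΔCt = (20.24−16.82) − (19.90−17.33) = 3.42 − 2.57 = 0.85; fold change = 2^-0.85 = 0.555
AT3G76232 has the largest |ΔΔCt| = 3.46.

11.004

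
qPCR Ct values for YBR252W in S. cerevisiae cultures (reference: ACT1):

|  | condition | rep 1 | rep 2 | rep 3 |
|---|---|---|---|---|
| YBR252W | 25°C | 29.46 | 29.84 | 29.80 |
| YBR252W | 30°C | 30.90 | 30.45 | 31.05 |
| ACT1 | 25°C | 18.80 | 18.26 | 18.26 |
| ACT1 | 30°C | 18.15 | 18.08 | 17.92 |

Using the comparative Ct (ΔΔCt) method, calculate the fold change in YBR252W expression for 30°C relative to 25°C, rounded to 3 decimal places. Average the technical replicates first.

0.356

Mean Ct: YBR252W 25°C 29.700; YBR252W 30°C 30.800; ACT1 25°C 18.440; ACT1 30°C 18.050
ΔCt(25°C) = 29.700 − 18.440 = 11.260
ΔCt(30°C) = 30.800 − 18.050 = 12.750
ΔΔCt = 12.750 − 11.260 = 1.490
Fold change = 2^(−1.490) = 0.3560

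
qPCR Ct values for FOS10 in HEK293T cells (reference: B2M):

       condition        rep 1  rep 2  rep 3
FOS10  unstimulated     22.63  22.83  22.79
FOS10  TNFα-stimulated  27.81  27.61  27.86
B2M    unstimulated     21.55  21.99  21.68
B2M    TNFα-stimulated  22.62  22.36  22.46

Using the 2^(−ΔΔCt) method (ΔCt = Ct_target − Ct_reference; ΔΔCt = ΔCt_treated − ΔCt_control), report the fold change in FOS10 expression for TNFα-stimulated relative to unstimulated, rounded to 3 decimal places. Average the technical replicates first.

0.052

Mean Ct: FOS10 unstimulated 22.750; FOS10 TNFα-stimulated 27.760; B2M unstimulated 21.740; B2M TNFα-stimulated 22.480
ΔCt(unstimulated) = 22.750 − 21.740 = 1.010
ΔCt(TNFα-stimulated) = 27.760 − 22.480 = 5.280
ΔΔCt = 5.280 − 1.010 = 4.270
Fold change = 2^(−4.270) = 0.0518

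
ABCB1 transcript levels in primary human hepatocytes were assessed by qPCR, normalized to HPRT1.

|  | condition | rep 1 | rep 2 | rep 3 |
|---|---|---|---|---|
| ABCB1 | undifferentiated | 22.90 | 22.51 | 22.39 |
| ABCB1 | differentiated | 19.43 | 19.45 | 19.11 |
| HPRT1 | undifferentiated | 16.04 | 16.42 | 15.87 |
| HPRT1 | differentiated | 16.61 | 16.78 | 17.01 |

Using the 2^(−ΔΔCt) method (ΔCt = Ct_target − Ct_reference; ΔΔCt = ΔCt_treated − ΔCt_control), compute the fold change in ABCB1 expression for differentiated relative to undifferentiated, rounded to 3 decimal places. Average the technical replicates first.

Mean Ct: ABCB1 undifferentiated 22.600; ABCB1 differentiated 19.330; HPRT1 undifferentiated 16.110; HPRT1 differentiated 16.800
ΔCt(undifferentiated) = 22.600 − 16.110 = 6.490
ΔCt(differentiated) = 19.330 − 16.800 = 2.530
ΔΔCt = 2.530 − 6.490 = -3.960
Fold change = 2^(−(-3.960)) = 2^3.960 = 15.5625

15.562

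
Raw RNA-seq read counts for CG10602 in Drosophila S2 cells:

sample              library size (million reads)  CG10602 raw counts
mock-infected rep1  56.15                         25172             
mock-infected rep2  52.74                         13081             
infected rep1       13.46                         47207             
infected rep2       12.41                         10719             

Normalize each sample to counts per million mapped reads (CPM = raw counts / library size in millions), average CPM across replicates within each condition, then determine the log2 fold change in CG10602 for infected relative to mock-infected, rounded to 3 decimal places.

2.650

CPM(mock-infected rep1) = 25172 / 56.15 = 448.2992
CPM(mock-infected rep2) = 13081 / 52.74 = 248.0281
CPM(infected rep1) = 47207 / 13.46 = 3507.2065
CPM(infected rep2) = 10719 / 12.41 = 863.7389
mean CPM(mock-infected) = 348.1636; mean CPM(infected) = 2185.4727
Fold change = 2185.4727 / 348.1636 = 6.27714
log2(6.27714) = 2.6501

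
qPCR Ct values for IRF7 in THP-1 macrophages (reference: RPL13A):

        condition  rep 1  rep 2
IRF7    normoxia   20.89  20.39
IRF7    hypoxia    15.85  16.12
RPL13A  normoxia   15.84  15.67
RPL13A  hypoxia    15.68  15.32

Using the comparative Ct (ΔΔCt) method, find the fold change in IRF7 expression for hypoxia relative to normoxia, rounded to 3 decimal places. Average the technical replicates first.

Mean Ct: IRF7 normoxia 20.640; IRF7 hypoxia 15.985; RPL13A normoxia 15.755; RPL13A hypoxia 15.500
ΔCt(normoxia) = 20.640 − 15.755 = 4.885
ΔCt(hypoxia) = 15.985 − 15.500 = 0.485
ΔΔCt = 0.485 − 4.885 = -4.400
Fold change = 2^(−(-4.400)) = 2^4.400 = 21.1121

21.112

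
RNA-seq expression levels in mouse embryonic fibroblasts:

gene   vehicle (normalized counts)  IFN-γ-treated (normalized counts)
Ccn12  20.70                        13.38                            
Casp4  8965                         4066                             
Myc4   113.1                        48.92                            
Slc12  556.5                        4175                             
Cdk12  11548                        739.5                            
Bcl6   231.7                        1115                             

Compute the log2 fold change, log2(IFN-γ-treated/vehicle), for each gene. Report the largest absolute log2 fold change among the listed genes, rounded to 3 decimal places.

3.965

log2(13.38/20.70) = -0.630  (Ccn12)
log2(4066/8965) = -1.141  (Casp4)
log2(48.92/113.1) = -1.209  (Myc4)
log2(4175/556.5) = 2.907  (Slc12)
log2(739.5/11548) = -3.965  (Cdk12)
log2(1115/231.7) = 2.267  (Bcl6)
The largest magnitude belongs to Cdk12.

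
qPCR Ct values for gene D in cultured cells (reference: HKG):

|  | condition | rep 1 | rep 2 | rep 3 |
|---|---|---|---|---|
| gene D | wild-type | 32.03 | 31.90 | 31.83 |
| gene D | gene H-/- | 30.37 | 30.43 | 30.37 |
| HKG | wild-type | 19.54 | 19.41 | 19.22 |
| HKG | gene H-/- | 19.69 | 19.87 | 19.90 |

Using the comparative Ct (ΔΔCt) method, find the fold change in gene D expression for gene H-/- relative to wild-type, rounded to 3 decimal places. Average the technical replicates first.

Mean Ct: gene D wild-type 31.920; gene D gene H-/- 30.390; HKG wild-type 19.390; HKG gene H-/- 19.820
ΔCt(wild-type) = 31.920 − 19.390 = 12.530
ΔCt(gene H-/-) = 30.390 − 19.820 = 10.570
ΔΔCt = 10.570 − 12.530 = -1.960
Fold change = 2^(−(-1.960)) = 2^1.960 = 3.8906

3.891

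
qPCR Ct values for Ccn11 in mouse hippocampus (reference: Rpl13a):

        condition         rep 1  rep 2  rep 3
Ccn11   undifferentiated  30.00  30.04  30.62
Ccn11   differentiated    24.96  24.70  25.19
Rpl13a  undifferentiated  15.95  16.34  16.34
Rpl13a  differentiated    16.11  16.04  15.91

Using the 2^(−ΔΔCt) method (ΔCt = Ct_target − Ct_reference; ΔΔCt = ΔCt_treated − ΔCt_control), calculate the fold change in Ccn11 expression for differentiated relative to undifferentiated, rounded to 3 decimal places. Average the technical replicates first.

33.825

Mean Ct: Ccn11 undifferentiated 30.220; Ccn11 differentiated 24.950; Rpl13a undifferentiated 16.210; Rpl13a differentiated 16.020
ΔCt(undifferentiated) = 30.220 − 16.210 = 14.010
ΔCt(differentiated) = 24.950 − 16.020 = 8.930
ΔΔCt = 8.930 − 14.010 = -5.080
Fold change = 2^(−(-5.080)) = 2^5.080 = 33.8246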